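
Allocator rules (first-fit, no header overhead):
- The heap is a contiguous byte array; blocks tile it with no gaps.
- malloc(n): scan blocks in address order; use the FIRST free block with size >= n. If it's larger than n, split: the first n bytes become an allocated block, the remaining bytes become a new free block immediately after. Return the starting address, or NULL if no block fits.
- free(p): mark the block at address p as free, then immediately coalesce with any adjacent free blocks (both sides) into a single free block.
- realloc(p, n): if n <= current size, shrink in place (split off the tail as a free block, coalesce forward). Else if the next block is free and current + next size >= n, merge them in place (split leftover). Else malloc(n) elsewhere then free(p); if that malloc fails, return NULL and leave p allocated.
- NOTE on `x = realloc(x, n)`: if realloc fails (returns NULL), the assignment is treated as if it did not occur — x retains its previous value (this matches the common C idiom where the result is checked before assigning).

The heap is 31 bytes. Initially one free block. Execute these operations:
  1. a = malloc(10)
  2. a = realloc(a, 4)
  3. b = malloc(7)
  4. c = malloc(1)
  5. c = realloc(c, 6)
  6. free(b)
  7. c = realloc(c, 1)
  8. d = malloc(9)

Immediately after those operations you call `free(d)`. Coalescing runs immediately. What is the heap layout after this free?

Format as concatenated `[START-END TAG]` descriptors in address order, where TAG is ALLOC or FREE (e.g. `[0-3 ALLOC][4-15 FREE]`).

Answer: [0-3 ALLOC][4-10 FREE][11-11 ALLOC][12-30 FREE]

Derivation:
Op 1: a = malloc(10) -> a = 0; heap: [0-9 ALLOC][10-30 FREE]
Op 2: a = realloc(a, 4) -> a = 0; heap: [0-3 ALLOC][4-30 FREE]
Op 3: b = malloc(7) -> b = 4; heap: [0-3 ALLOC][4-10 ALLOC][11-30 FREE]
Op 4: c = malloc(1) -> c = 11; heap: [0-3 ALLOC][4-10 ALLOC][11-11 ALLOC][12-30 FREE]
Op 5: c = realloc(c, 6) -> c = 11; heap: [0-3 ALLOC][4-10 ALLOC][11-16 ALLOC][17-30 FREE]
Op 6: free(b) -> (freed b); heap: [0-3 ALLOC][4-10 FREE][11-16 ALLOC][17-30 FREE]
Op 7: c = realloc(c, 1) -> c = 11; heap: [0-3 ALLOC][4-10 FREE][11-11 ALLOC][12-30 FREE]
Op 8: d = malloc(9) -> d = 12; heap: [0-3 ALLOC][4-10 FREE][11-11 ALLOC][12-20 ALLOC][21-30 FREE]
free(d): d = 12 -> block [12-20 ALLOC]; mark free, coalesce with adjacent free neighbors -> [0-3 ALLOC][4-10 FREE][11-11 ALLOC][12-30 FREE]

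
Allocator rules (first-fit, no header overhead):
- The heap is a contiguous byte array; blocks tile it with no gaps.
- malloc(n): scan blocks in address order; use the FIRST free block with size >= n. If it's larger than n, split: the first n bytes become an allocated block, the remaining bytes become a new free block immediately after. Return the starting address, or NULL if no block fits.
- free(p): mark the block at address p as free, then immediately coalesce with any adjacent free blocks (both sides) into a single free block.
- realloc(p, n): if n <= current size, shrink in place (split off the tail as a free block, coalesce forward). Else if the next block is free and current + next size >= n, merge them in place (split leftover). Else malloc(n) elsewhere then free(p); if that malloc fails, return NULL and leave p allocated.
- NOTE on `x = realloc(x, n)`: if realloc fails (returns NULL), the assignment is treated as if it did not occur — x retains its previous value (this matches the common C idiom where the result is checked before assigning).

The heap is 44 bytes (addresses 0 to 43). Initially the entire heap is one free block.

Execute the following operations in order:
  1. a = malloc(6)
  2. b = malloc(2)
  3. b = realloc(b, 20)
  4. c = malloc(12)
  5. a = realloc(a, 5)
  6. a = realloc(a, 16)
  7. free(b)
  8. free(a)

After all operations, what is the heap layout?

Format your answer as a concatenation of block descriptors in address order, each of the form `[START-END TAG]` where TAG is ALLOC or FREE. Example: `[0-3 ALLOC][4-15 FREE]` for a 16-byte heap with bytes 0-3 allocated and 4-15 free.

Op 1: a = malloc(6) -> a = 0; heap: [0-5 ALLOC][6-43 FREE]
Op 2: b = malloc(2) -> b = 6; heap: [0-5 ALLOC][6-7 ALLOC][8-43 FREE]
Op 3: b = realloc(b, 20) -> b = 6; heap: [0-5 ALLOC][6-25 ALLOC][26-43 FREE]
Op 4: c = malloc(12) -> c = 26; heap: [0-5 ALLOC][6-25 ALLOC][26-37 ALLOC][38-43 FREE]
Op 5: a = realloc(a, 5) -> a = 0; heap: [0-4 ALLOC][5-5 FREE][6-25 ALLOC][26-37 ALLOC][38-43 FREE]
Op 6: a = realloc(a, 16) -> NULL (a unchanged); heap: [0-4 ALLOC][5-5 FREE][6-25 ALLOC][26-37 ALLOC][38-43 FREE]
Op 7: free(b) -> (freed b); heap: [0-4 ALLOC][5-25 FREE][26-37 ALLOC][38-43 FREE]
Op 8: free(a) -> (freed a); heap: [0-25 FREE][26-37 ALLOC][38-43 FREE]

Answer: [0-25 FREE][26-37 ALLOC][38-43 FREE]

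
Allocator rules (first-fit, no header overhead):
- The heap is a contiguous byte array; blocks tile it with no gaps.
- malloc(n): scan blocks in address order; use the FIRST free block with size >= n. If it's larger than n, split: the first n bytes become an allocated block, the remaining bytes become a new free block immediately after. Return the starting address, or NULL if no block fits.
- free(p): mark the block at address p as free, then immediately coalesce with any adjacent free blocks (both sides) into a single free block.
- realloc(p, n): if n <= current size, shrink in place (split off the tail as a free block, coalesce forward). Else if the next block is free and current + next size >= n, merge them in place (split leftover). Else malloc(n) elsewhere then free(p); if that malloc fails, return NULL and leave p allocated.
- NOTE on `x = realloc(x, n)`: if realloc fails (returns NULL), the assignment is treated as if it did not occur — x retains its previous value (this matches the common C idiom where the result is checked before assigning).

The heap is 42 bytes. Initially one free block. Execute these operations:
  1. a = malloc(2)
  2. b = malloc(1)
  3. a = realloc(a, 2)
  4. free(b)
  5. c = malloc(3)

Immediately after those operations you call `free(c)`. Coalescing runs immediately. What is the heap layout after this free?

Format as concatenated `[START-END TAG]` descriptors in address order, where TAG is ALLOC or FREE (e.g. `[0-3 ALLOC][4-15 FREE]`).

Answer: [0-1 ALLOC][2-41 FREE]

Derivation:
Op 1: a = malloc(2) -> a = 0; heap: [0-1 ALLOC][2-41 FREE]
Op 2: b = malloc(1) -> b = 2; heap: [0-1 ALLOC][2-2 ALLOC][3-41 FREE]
Op 3: a = realloc(a, 2) -> a = 0; heap: [0-1 ALLOC][2-2 ALLOC][3-41 FREE]
Op 4: free(b) -> (freed b); heap: [0-1 ALLOC][2-41 FREE]
Op 5: c = malloc(3) -> c = 2; heap: [0-1 ALLOC][2-4 ALLOC][5-41 FREE]
free(c): c = 2 -> block [2-4 ALLOC]; mark free, coalesce with adjacent free neighbors -> [0-1 ALLOC][2-41 FREE]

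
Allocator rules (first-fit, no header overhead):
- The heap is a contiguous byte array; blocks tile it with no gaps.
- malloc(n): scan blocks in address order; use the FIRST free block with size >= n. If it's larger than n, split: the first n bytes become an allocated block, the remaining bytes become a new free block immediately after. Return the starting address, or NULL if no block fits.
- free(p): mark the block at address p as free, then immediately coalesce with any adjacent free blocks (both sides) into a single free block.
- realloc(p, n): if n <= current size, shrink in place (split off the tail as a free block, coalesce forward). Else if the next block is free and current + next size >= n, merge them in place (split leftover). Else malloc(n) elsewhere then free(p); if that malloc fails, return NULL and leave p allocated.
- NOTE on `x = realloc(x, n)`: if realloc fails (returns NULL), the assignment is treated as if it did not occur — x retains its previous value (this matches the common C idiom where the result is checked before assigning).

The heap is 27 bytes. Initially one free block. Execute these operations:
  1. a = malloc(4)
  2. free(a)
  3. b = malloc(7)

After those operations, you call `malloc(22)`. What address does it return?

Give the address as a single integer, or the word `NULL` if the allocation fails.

Answer: NULL

Derivation:
Op 1: a = malloc(4) -> a = 0; heap: [0-3 ALLOC][4-26 FREE]
Op 2: free(a) -> (freed a); heap: [0-26 FREE]
Op 3: b = malloc(7) -> b = 0; heap: [0-6 ALLOC][7-26 FREE]
malloc(22): first-fit scan over [0-6 ALLOC][7-26 FREE] -> NULL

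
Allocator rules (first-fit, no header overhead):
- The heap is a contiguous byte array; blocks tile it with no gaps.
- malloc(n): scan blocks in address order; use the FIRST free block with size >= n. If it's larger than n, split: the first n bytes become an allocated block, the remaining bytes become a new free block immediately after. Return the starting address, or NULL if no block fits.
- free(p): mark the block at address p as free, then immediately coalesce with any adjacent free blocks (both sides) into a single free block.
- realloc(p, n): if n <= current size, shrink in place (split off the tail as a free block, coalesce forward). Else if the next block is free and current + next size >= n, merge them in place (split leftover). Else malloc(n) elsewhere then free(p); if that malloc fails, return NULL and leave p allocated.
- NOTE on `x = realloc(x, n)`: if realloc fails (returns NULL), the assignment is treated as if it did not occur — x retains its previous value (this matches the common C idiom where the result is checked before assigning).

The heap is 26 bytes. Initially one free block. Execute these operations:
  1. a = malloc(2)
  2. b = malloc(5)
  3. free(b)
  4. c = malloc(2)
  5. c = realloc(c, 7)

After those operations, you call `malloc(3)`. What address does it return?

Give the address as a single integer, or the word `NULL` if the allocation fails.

Answer: 9

Derivation:
Op 1: a = malloc(2) -> a = 0; heap: [0-1 ALLOC][2-25 FREE]
Op 2: b = malloc(5) -> b = 2; heap: [0-1 ALLOC][2-6 ALLOC][7-25 FREE]
Op 3: free(b) -> (freed b); heap: [0-1 ALLOC][2-25 FREE]
Op 4: c = malloc(2) -> c = 2; heap: [0-1 ALLOC][2-3 ALLOC][4-25 FREE]
Op 5: c = realloc(c, 7) -> c = 2; heap: [0-1 ALLOC][2-8 ALLOC][9-25 FREE]
malloc(3): first-fit scan over [0-1 ALLOC][2-8 ALLOC][9-25 FREE] -> 9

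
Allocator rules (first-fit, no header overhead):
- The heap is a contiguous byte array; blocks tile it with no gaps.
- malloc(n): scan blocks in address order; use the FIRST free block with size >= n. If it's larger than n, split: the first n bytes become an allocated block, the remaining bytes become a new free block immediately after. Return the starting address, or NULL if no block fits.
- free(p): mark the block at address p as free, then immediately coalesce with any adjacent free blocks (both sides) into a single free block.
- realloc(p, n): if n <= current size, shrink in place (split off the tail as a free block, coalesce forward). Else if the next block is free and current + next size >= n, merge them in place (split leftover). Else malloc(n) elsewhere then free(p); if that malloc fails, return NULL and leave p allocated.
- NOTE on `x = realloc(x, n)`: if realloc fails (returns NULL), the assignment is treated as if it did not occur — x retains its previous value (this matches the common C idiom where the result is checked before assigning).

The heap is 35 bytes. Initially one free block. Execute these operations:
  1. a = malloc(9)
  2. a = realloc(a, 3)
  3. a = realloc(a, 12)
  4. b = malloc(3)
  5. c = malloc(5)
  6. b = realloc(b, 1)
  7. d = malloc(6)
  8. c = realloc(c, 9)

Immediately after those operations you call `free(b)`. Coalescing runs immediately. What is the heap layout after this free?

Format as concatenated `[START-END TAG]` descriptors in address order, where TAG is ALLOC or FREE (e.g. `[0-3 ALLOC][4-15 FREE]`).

Op 1: a = malloc(9) -> a = 0; heap: [0-8 ALLOC][9-34 FREE]
Op 2: a = realloc(a, 3) -> a = 0; heap: [0-2 ALLOC][3-34 FREE]
Op 3: a = realloc(a, 12) -> a = 0; heap: [0-11 ALLOC][12-34 FREE]
Op 4: b = malloc(3) -> b = 12; heap: [0-11 ALLOC][12-14 ALLOC][15-34 FREE]
Op 5: c = malloc(5) -> c = 15; heap: [0-11 ALLOC][12-14 ALLOC][15-19 ALLOC][20-34 FREE]
Op 6: b = realloc(b, 1) -> b = 12; heap: [0-11 ALLOC][12-12 ALLOC][13-14 FREE][15-19 ALLOC][20-34 FREE]
Op 7: d = malloc(6) -> d = 20; heap: [0-11 ALLOC][12-12 ALLOC][13-14 FREE][15-19 ALLOC][20-25 ALLOC][26-34 FREE]
Op 8: c = realloc(c, 9) -> c = 26; heap: [0-11 ALLOC][12-12 ALLOC][13-19 FREE][20-25 ALLOC][26-34 ALLOC]
free(b): b = 12 -> block [12-12 ALLOC]; mark free, coalesce with adjacent free neighbors -> [0-11 ALLOC][12-19 FREE][20-25 ALLOC][26-34 ALLOC]

Answer: [0-11 ALLOC][12-19 FREE][20-25 ALLOC][26-34 ALLOC]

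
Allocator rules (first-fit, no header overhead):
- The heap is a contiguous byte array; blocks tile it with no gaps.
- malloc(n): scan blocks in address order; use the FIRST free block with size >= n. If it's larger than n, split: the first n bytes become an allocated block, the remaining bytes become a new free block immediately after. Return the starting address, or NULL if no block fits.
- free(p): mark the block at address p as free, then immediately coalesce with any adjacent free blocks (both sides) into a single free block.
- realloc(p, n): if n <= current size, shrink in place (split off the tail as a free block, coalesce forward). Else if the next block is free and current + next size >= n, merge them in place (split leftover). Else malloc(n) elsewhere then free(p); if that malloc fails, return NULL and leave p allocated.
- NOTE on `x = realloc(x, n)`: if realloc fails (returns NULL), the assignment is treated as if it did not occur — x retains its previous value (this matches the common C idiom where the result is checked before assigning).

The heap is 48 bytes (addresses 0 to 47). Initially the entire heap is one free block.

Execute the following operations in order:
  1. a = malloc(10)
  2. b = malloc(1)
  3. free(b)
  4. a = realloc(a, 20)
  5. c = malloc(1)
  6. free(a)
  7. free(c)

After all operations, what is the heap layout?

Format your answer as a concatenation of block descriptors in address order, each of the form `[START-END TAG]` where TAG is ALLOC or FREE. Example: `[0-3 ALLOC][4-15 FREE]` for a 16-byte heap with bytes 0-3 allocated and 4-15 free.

Op 1: a = malloc(10) -> a = 0; heap: [0-9 ALLOC][10-47 FREE]
Op 2: b = malloc(1) -> b = 10; heap: [0-9 ALLOC][10-10 ALLOC][11-47 FREE]
Op 3: free(b) -> (freed b); heap: [0-9 ALLOC][10-47 FREE]
Op 4: a = realloc(a, 20) -> a = 0; heap: [0-19 ALLOC][20-47 FREE]
Op 5: c = malloc(1) -> c = 20; heap: [0-19 ALLOC][20-20 ALLOC][21-47 FREE]
Op 6: free(a) -> (freed a); heap: [0-19 FREE][20-20 ALLOC][21-47 FREE]
Op 7: free(c) -> (freed c); heap: [0-47 FREE]

Answer: [0-47 FREE]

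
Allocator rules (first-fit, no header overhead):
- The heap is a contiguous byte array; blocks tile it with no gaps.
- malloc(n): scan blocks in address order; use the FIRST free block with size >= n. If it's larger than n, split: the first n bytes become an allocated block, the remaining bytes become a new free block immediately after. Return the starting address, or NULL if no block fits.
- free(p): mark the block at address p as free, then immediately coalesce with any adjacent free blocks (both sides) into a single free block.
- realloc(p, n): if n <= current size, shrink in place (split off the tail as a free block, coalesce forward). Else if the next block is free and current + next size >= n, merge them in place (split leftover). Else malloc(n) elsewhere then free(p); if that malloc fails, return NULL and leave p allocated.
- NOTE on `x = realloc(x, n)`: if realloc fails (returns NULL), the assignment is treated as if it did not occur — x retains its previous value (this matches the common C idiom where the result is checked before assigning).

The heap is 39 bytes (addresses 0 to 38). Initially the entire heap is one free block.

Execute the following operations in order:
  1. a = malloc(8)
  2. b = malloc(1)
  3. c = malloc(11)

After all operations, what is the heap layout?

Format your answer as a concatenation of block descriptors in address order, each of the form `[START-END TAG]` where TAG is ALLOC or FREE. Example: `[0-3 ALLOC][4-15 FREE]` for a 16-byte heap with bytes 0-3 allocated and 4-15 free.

Op 1: a = malloc(8) -> a = 0; heap: [0-7 ALLOC][8-38 FREE]
Op 2: b = malloc(1) -> b = 8; heap: [0-7 ALLOC][8-8 ALLOC][9-38 FREE]
Op 3: c = malloc(11) -> c = 9; heap: [0-7 ALLOC][8-8 ALLOC][9-19 ALLOC][20-38 FREE]

Answer: [0-7 ALLOC][8-8 ALLOC][9-19 ALLOC][20-38 FREE]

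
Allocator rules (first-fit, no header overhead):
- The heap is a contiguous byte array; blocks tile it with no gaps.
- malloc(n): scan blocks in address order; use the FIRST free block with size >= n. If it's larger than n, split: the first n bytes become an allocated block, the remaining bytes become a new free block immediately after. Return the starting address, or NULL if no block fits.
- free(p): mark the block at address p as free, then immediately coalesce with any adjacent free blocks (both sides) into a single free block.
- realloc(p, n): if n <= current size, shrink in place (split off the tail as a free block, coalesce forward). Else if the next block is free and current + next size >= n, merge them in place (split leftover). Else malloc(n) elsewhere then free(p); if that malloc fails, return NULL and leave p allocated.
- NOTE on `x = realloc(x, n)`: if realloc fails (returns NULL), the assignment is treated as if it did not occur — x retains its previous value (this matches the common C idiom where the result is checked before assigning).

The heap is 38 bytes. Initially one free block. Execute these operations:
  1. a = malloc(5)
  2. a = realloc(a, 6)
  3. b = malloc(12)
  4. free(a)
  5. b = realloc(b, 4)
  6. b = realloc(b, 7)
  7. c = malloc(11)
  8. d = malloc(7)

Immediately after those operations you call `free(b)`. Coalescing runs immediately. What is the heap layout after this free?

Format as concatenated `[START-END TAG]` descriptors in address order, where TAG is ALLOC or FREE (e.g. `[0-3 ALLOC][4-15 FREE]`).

Answer: [0-12 FREE][13-23 ALLOC][24-30 ALLOC][31-37 FREE]

Derivation:
Op 1: a = malloc(5) -> a = 0; heap: [0-4 ALLOC][5-37 FREE]
Op 2: a = realloc(a, 6) -> a = 0; heap: [0-5 ALLOC][6-37 FREE]
Op 3: b = malloc(12) -> b = 6; heap: [0-5 ALLOC][6-17 ALLOC][18-37 FREE]
Op 4: free(a) -> (freed a); heap: [0-5 FREE][6-17 ALLOC][18-37 FREE]
Op 5: b = realloc(b, 4) -> b = 6; heap: [0-5 FREE][6-9 ALLOC][10-37 FREE]
Op 6: b = realloc(b, 7) -> b = 6; heap: [0-5 FREE][6-12 ALLOC][13-37 FREE]
Op 7: c = malloc(11) -> c = 13; heap: [0-5 FREE][6-12 ALLOC][13-23 ALLOC][24-37 FREE]
Op 8: d = malloc(7) -> d = 24; heap: [0-5 FREE][6-12 ALLOC][13-23 ALLOC][24-30 ALLOC][31-37 FREE]
free(b): b = 6 -> block [6-12 ALLOC]; mark free, coalesce with adjacent free neighbors -> [0-12 FREE][13-23 ALLOC][24-30 ALLOC][31-37 FREE]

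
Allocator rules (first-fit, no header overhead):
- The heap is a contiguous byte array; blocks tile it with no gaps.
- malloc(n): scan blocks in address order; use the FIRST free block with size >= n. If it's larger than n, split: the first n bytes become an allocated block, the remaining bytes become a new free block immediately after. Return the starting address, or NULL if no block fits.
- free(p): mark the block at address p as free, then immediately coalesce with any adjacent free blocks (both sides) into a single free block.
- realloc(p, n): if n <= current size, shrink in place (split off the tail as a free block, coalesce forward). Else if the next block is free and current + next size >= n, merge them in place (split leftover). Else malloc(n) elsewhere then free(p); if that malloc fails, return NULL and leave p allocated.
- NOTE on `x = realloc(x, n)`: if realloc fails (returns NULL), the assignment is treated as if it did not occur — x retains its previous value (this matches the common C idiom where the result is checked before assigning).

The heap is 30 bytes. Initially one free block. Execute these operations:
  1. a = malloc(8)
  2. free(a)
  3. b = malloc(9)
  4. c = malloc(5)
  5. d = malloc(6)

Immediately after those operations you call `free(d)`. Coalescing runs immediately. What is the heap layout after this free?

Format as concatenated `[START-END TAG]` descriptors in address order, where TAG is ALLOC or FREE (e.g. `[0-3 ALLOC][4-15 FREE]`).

Op 1: a = malloc(8) -> a = 0; heap: [0-7 ALLOC][8-29 FREE]
Op 2: free(a) -> (freed a); heap: [0-29 FREE]
Op 3: b = malloc(9) -> b = 0; heap: [0-8 ALLOC][9-29 FREE]
Op 4: c = malloc(5) -> c = 9; heap: [0-8 ALLOC][9-13 ALLOC][14-29 FREE]
Op 5: d = malloc(6) -> d = 14; heap: [0-8 ALLOC][9-13 ALLOC][14-19 ALLOC][20-29 FREE]
free(d): d = 14 -> block [14-19 ALLOC]; mark free, coalesce with adjacent free neighbors -> [0-8 ALLOC][9-13 ALLOC][14-29 FREE]

Answer: [0-8 ALLOC][9-13 ALLOC][14-29 FREE]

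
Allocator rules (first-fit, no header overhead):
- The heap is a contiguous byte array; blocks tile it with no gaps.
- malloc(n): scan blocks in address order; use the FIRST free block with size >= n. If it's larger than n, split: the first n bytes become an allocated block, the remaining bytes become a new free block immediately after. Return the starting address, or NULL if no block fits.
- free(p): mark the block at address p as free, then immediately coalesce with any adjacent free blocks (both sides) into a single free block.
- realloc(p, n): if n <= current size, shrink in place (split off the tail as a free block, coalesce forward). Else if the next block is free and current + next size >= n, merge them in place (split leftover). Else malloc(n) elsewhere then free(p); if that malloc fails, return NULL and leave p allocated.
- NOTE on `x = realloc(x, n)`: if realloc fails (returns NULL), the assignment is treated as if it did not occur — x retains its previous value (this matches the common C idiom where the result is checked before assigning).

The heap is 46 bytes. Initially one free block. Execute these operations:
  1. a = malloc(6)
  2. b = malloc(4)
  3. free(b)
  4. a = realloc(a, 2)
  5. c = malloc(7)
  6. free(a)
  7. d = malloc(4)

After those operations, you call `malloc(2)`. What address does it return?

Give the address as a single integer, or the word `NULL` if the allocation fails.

Op 1: a = malloc(6) -> a = 0; heap: [0-5 ALLOC][6-45 FREE]
Op 2: b = malloc(4) -> b = 6; heap: [0-5 ALLOC][6-9 ALLOC][10-45 FREE]
Op 3: free(b) -> (freed b); heap: [0-5 ALLOC][6-45 FREE]
Op 4: a = realloc(a, 2) -> a = 0; heap: [0-1 ALLOC][2-45 FREE]
Op 5: c = malloc(7) -> c = 2; heap: [0-1 ALLOC][2-8 ALLOC][9-45 FREE]
Op 6: free(a) -> (freed a); heap: [0-1 FREE][2-8 ALLOC][9-45 FREE]
Op 7: d = malloc(4) -> d = 9; heap: [0-1 FREE][2-8 ALLOC][9-12 ALLOC][13-45 FREE]
malloc(2): first-fit scan over [0-1 FREE][2-8 ALLOC][9-12 ALLOC][13-45 FREE] -> 0

Answer: 0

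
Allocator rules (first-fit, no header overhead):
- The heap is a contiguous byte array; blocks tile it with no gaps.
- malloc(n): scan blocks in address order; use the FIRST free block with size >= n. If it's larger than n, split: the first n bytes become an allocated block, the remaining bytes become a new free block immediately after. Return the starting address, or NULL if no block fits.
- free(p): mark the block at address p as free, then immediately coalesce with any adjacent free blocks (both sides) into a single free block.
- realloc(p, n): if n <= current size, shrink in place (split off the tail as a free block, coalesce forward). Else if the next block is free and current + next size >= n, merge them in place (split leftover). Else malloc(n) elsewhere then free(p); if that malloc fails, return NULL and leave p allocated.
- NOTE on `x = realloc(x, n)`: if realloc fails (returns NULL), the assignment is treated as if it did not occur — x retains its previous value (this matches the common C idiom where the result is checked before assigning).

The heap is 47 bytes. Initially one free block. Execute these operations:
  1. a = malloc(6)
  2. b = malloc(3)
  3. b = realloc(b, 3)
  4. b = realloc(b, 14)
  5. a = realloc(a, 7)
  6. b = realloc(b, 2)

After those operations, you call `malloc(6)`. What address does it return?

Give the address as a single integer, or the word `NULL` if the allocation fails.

Answer: 0

Derivation:
Op 1: a = malloc(6) -> a = 0; heap: [0-5 ALLOC][6-46 FREE]
Op 2: b = malloc(3) -> b = 6; heap: [0-5 ALLOC][6-8 ALLOC][9-46 FREE]
Op 3: b = realloc(b, 3) -> b = 6; heap: [0-5 ALLOC][6-8 ALLOC][9-46 FREE]
Op 4: b = realloc(b, 14) -> b = 6; heap: [0-5 ALLOC][6-19 ALLOC][20-46 FREE]
Op 5: a = realloc(a, 7) -> a = 20; heap: [0-5 FREE][6-19 ALLOC][20-26 ALLOC][27-46 FREE]
Op 6: b = realloc(b, 2) -> b = 6; heap: [0-5 FREE][6-7 ALLOC][8-19 FREE][20-26 ALLOC][27-46 FREE]
malloc(6): first-fit scan over [0-5 FREE][6-7 ALLOC][8-19 FREE][20-26 ALLOC][27-46 FREE] -> 0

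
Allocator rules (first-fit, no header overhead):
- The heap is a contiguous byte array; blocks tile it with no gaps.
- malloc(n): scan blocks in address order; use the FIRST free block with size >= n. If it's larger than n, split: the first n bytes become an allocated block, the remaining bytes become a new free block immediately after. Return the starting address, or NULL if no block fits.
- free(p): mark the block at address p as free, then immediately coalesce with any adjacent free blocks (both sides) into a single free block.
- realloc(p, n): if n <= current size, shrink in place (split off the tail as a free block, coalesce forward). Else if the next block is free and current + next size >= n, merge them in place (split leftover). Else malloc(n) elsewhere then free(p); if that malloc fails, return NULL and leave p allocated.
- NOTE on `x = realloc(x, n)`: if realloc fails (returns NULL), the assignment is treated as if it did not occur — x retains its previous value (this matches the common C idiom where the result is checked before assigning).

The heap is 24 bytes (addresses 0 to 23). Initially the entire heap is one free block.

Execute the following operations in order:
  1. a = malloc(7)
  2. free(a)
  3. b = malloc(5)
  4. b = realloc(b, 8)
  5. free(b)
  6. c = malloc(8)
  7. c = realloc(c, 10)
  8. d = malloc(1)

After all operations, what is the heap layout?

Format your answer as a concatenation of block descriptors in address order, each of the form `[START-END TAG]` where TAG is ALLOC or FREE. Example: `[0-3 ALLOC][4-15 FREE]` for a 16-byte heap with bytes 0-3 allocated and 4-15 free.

Answer: [0-9 ALLOC][10-10 ALLOC][11-23 FREE]

Derivation:
Op 1: a = malloc(7) -> a = 0; heap: [0-6 ALLOC][7-23 FREE]
Op 2: free(a) -> (freed a); heap: [0-23 FREE]
Op 3: b = malloc(5) -> b = 0; heap: [0-4 ALLOC][5-23 FREE]
Op 4: b = realloc(b, 8) -> b = 0; heap: [0-7 ALLOC][8-23 FREE]
Op 5: free(b) -> (freed b); heap: [0-23 FREE]
Op 6: c = malloc(8) -> c = 0; heap: [0-7 ALLOC][8-23 FREE]
Op 7: c = realloc(c, 10) -> c = 0; heap: [0-9 ALLOC][10-23 FREE]
Op 8: d = malloc(1) -> d = 10; heap: [0-9 ALLOC][10-10 ALLOC][11-23 FREE]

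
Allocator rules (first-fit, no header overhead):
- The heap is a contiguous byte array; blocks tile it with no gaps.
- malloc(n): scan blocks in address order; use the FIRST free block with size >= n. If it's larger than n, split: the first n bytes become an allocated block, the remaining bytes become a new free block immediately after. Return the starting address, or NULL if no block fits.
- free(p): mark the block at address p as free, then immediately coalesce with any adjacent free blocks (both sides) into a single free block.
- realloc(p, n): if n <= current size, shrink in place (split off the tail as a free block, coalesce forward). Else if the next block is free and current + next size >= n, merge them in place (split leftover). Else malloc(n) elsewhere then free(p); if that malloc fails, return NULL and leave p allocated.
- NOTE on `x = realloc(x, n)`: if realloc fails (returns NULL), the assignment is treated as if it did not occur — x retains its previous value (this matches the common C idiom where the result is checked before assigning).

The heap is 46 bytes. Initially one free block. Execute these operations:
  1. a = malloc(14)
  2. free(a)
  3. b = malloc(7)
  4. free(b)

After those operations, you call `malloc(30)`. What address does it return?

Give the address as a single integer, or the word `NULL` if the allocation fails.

Answer: 0

Derivation:
Op 1: a = malloc(14) -> a = 0; heap: [0-13 ALLOC][14-45 FREE]
Op 2: free(a) -> (freed a); heap: [0-45 FREE]
Op 3: b = malloc(7) -> b = 0; heap: [0-6 ALLOC][7-45 FREE]
Op 4: free(b) -> (freed b); heap: [0-45 FREE]
malloc(30): first-fit scan over [0-45 FREE] -> 0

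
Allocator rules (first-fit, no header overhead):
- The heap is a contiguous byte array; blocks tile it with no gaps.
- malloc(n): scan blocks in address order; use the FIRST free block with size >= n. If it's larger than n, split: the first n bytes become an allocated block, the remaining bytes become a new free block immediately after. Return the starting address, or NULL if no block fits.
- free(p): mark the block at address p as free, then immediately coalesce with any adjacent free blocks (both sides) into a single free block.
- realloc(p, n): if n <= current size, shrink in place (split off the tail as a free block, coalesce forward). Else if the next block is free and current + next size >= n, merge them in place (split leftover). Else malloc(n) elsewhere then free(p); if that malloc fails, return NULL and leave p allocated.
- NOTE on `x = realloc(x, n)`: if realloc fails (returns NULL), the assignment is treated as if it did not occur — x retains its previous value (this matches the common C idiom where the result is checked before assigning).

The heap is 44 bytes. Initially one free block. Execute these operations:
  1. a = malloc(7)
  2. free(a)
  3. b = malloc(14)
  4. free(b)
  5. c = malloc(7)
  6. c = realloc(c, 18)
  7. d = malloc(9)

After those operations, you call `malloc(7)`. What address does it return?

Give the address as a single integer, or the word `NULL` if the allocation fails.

Answer: 27

Derivation:
Op 1: a = malloc(7) -> a = 0; heap: [0-6 ALLOC][7-43 FREE]
Op 2: free(a) -> (freed a); heap: [0-43 FREE]
Op 3: b = malloc(14) -> b = 0; heap: [0-13 ALLOC][14-43 FREE]
Op 4: free(b) -> (freed b); heap: [0-43 FREE]
Op 5: c = malloc(7) -> c = 0; heap: [0-6 ALLOC][7-43 FREE]
Op 6: c = realloc(c, 18) -> c = 0; heap: [0-17 ALLOC][18-43 FREE]
Op 7: d = malloc(9) -> d = 18; heap: [0-17 ALLOC][18-26 ALLOC][27-43 FREE]
malloc(7): first-fit scan over [0-17 ALLOC][18-26 ALLOC][27-43 FREE] -> 27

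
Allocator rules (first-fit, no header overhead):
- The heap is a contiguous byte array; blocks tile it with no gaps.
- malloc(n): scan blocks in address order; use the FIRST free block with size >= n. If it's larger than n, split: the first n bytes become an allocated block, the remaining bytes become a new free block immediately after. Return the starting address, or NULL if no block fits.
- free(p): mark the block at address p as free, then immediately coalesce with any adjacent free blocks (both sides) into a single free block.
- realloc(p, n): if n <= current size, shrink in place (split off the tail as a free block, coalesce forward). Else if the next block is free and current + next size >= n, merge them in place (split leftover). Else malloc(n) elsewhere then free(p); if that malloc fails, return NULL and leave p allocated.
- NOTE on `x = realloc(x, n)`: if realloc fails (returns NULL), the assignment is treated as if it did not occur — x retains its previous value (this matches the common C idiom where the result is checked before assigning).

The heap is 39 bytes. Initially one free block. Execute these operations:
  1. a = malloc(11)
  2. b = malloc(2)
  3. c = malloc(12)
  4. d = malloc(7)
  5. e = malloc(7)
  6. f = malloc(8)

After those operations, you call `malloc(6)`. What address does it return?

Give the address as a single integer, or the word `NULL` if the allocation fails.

Op 1: a = malloc(11) -> a = 0; heap: [0-10 ALLOC][11-38 FREE]
Op 2: b = malloc(2) -> b = 11; heap: [0-10 ALLOC][11-12 ALLOC][13-38 FREE]
Op 3: c = malloc(12) -> c = 13; heap: [0-10 ALLOC][11-12 ALLOC][13-24 ALLOC][25-38 FREE]
Op 4: d = malloc(7) -> d = 25; heap: [0-10 ALLOC][11-12 ALLOC][13-24 ALLOC][25-31 ALLOC][32-38 FREE]
Op 5: e = malloc(7) -> e = 32; heap: [0-10 ALLOC][11-12 ALLOC][13-24 ALLOC][25-31 ALLOC][32-38 ALLOC]
Op 6: f = malloc(8) -> f = NULL; heap: [0-10 ALLOC][11-12 ALLOC][13-24 ALLOC][25-31 ALLOC][32-38 ALLOC]
malloc(6): first-fit scan over [0-10 ALLOC][11-12 ALLOC][13-24 ALLOC][25-31 ALLOC][32-38 ALLOC] -> NULL

Answer: NULL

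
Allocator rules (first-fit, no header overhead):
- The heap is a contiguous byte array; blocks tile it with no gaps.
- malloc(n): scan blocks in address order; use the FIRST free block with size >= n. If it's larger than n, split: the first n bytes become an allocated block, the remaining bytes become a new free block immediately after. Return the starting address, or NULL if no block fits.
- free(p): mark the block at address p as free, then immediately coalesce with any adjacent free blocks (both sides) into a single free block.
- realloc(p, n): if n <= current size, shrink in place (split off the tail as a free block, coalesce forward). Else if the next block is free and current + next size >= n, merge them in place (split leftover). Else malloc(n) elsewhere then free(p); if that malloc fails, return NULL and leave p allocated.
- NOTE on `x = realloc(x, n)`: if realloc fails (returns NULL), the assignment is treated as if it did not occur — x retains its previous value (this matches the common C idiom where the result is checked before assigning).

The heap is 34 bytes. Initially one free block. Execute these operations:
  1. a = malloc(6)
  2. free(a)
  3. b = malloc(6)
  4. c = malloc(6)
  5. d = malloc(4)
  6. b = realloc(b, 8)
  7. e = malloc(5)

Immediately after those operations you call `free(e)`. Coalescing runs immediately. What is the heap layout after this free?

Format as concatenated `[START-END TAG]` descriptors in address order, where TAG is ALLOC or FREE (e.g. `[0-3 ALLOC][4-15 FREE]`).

Op 1: a = malloc(6) -> a = 0; heap: [0-5 ALLOC][6-33 FREE]
Op 2: free(a) -> (freed a); heap: [0-33 FREE]
Op 3: b = malloc(6) -> b = 0; heap: [0-5 ALLOC][6-33 FREE]
Op 4: c = malloc(6) -> c = 6; heap: [0-5 ALLOC][6-11 ALLOC][12-33 FREE]
Op 5: d = malloc(4) -> d = 12; heap: [0-5 ALLOC][6-11 ALLOC][12-15 ALLOC][16-33 FREE]
Op 6: b = realloc(b, 8) -> b = 16; heap: [0-5 FREE][6-11 ALLOC][12-15 ALLOC][16-23 ALLOC][24-33 FREE]
Op 7: e = malloc(5) -> e = 0; heap: [0-4 ALLOC][5-5 FREE][6-11 ALLOC][12-15 ALLOC][16-23 ALLOC][24-33 FREE]
free(e): e = 0 -> block [0-4 ALLOC]; mark free, coalesce with adjacent free neighbors -> [0-5 FREE][6-11 ALLOC][12-15 ALLOC][16-23 ALLOC][24-33 FREE]

Answer: [0-5 FREE][6-11 ALLOC][12-15 ALLOC][16-23 ALLOC][24-33 FREE]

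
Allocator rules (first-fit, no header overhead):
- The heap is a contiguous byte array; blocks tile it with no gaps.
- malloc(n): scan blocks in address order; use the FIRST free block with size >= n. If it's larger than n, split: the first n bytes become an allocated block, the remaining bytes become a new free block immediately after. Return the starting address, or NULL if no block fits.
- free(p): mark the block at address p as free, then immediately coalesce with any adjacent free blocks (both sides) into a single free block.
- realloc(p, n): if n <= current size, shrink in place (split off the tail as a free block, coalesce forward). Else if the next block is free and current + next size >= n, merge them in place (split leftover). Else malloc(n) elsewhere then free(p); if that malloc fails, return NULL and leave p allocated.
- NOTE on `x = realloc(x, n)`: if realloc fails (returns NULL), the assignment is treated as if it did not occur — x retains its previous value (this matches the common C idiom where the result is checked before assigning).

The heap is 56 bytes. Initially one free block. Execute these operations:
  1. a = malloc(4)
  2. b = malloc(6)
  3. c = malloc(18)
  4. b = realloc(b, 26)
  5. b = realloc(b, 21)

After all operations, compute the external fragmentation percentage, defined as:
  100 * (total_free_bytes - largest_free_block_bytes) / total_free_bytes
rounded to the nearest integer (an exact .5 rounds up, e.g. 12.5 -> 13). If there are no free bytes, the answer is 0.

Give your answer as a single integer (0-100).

Answer: 46

Derivation:
Op 1: a = malloc(4) -> a = 0; heap: [0-3 ALLOC][4-55 FREE]
Op 2: b = malloc(6) -> b = 4; heap: [0-3 ALLOC][4-9 ALLOC][10-55 FREE]
Op 3: c = malloc(18) -> c = 10; heap: [0-3 ALLOC][4-9 ALLOC][10-27 ALLOC][28-55 FREE]
Op 4: b = realloc(b, 26) -> b = 28; heap: [0-3 ALLOC][4-9 FREE][10-27 ALLOC][28-53 ALLOC][54-55 FREE]
Op 5: b = realloc(b, 21) -> b = 28; heap: [0-3 ALLOC][4-9 FREE][10-27 ALLOC][28-48 ALLOC][49-55 FREE]
Free blocks: [6 7] total_free=13 largest=7 -> 100*(13-7)/13 = 600/13 ≈ 46.154 -> rounds to 46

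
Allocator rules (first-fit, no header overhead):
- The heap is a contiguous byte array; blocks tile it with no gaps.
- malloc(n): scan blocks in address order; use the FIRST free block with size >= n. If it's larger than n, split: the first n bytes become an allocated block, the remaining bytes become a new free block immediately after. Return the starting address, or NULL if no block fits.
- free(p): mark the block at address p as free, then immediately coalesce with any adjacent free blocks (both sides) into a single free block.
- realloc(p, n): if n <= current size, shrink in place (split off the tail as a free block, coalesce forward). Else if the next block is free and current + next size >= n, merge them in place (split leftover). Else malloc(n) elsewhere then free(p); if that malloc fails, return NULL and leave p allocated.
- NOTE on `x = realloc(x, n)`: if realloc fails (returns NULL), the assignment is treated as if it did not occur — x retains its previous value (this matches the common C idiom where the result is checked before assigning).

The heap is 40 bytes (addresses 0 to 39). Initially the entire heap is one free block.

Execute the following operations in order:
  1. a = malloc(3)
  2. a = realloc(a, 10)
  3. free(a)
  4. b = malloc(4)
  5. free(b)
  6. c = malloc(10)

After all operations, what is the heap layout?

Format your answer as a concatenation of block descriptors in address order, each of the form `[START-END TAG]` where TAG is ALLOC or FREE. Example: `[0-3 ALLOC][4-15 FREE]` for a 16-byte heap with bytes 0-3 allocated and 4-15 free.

Op 1: a = malloc(3) -> a = 0; heap: [0-2 ALLOC][3-39 FREE]
Op 2: a = realloc(a, 10) -> a = 0; heap: [0-9 ALLOC][10-39 FREE]
Op 3: free(a) -> (freed a); heap: [0-39 FREE]
Op 4: b = malloc(4) -> b = 0; heap: [0-3 ALLOC][4-39 FREE]
Op 5: free(b) -> (freed b); heap: [0-39 FREE]
Op 6: c = malloc(10) -> c = 0; heap: [0-9 ALLOC][10-39 FREE]

Answer: [0-9 ALLOC][10-39 FREE]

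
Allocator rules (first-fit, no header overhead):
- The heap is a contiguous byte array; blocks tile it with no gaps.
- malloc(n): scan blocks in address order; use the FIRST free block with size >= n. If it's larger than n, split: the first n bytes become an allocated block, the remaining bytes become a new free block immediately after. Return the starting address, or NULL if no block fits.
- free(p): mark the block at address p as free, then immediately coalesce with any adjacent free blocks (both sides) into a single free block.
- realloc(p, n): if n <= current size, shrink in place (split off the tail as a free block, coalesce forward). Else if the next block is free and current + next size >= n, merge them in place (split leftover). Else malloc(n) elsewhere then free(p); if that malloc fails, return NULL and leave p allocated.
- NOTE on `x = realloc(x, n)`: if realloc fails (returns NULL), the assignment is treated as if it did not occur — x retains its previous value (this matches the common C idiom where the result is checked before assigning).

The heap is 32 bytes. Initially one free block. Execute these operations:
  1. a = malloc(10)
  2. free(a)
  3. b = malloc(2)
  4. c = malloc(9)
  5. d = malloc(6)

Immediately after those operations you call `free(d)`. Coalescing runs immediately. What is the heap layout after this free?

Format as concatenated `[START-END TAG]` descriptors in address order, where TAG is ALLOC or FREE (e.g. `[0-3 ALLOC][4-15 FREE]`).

Op 1: a = malloc(10) -> a = 0; heap: [0-9 ALLOC][10-31 FREE]
Op 2: free(a) -> (freed a); heap: [0-31 FREE]
Op 3: b = malloc(2) -> b = 0; heap: [0-1 ALLOC][2-31 FREE]
Op 4: c = malloc(9) -> c = 2; heap: [0-1 ALLOC][2-10 ALLOC][11-31 FREE]
Op 5: d = malloc(6) -> d = 11; heap: [0-1 ALLOC][2-10 ALLOC][11-16 ALLOC][17-31 FREE]
free(d): d = 11 -> block [11-16 ALLOC]; mark free, coalesce with adjacent free neighbors -> [0-1 ALLOC][2-10 ALLOC][11-31 FREE]

Answer: [0-1 ALLOC][2-10 ALLOC][11-31 FREE]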